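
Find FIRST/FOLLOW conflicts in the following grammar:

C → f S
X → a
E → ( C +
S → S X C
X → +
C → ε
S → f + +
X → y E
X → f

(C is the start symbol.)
A FIRST/FOLLOW conflict occurs when a non-terminal N has a nullable alternative N → β (β ⇒* ε) and another alternative N → α with FIRST(α) ∩ FOLLOW(N) ≠ ∅: on such a lookahead the parser cannot decide between expanding α and letting N vanish via β.

Nullable non-terminals: C.

C: nullable alternative(s) C → ε; FOLLOW(C) = { $, '+', 'a', 'f', 'y' }
  C → f S: FIRST \ {ε} = { 'f' } — overlaps FOLLOW(C) on { 'f' }: CONFLICT
  C → ε: FIRST \ {ε} = { } — this is the only nullable alternative, skip

E, S, X have no nullable alternative, so no FIRST/FOLLOW check is needed there.

So the grammar has 1 FIRST/FOLLOW conflict (marked CONFLICT above).

Answer: Yes. C → f S with FOLLOW(C) on { 'f' }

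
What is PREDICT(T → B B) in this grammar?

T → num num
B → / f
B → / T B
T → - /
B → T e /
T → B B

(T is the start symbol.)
{ '-', '/', 'num' }

PREDICT(T → B B) = (FIRST(RHS) \ {ε}) ∪ (FOLLOW(T) if ε ∈ FIRST(RHS), i.e. RHS ⇒* ε)
FIRST(B) = { '-', '/', 'num' }
FIRST(B B) = { '-', '/', 'num' }
ε ∉ FIRST(B B), so FOLLOW(T) is not added.
PREDICT(T → B B) = { '-', '/', 'num' }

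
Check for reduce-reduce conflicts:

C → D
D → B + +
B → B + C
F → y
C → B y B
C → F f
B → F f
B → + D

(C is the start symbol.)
Yes — I7: [B → F f .] vs [C → F f .]

A reduce-reduce conflict occurs when an LR(0) state has two complete items [A → α .] and [B → β .] — both call for a reduction, and with no lookahead the parser cannot choose between them.

Augment with C' → C and build the canonical LR(0) collection (I0 = CLOSURE({[C' → . C]}), then GOTO on every symbol after a dot until no new states appear). It has 18 states:
  I0: { [B → . + D], [B → . B + C], [B → . F f], [C → . B y B], [C → . D], [C → . F f], [C' → . C], [D → . B + +], [F → . y] }  — shift
  I1: { [B → + . D], [B → . + D], [B → . B + C], [B → . F f], [D → . B + +], [F → . y] }  — shift
  I2: { [B → B . + C], [C → B . y B], [D → B . + +] }  — shift
  I3: { [C' → C .] }  — accept
  I4: { [C → D .] }  — reduce
  I5: { [B → F . f], [C → F . f] }  — shift
  I6: { [F → y .] }  — reduce
  I7: { [B → F f .], [C → F f .] }  — 2 reduces
  I8: { [B → . + D], [B → . B + C], [B → . F f], [B → B + . C], [C → . B y B], [C → . D], [C → . F f], [D → . B + +], [D → B + . +], [F → . y] }  — shift
  I9: { [B → . + D], [B → . B + C], [B → . F f], [C → B y . B], [F → . y] }  — shift
  I10: { [B → B . + C], [C → B y B .] }  — shift, reduce
  I11: { [B → F . f] }  — shift
  I12: { [B → F f .] }  — reduce
  I13: { [B → . + D], [B → . B + C], [B → . F f], [B → B + . C], [C → . B y B], [C → . D], [C → . F f], [D → . B + +], [F → . y] }  — shift
  I14: { [B → B + C .] }  — reduce
  I15: { [B → + . D], [B → . + D], [B → . B + C], [B → . F f], [D → . B + +], [D → B + + .], [F → . y] }  — shift, reduce
  I16: { [B → B . + C], [D → B . + +] }  — shift
  I17: { [B → + D .] }  — reduce

I7 contains complete items [B → F f .], [C → F f .] — reduce-reduce conflict.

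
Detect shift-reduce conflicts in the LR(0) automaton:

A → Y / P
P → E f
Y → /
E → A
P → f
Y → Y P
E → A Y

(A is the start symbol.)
Yes — I4: [Y → / .] vs [P → . f]; I5: [E → A .] vs [Y → . /]; I10: [E → A Y .] vs [P → . f]

A shift-reduce conflict occurs when an LR(0) state has both:
  - a complete (reduce) item [A → α .] (dot at the end), and
  - a shift item [B → β . c γ] (dot before a terminal).

Augment with A' → A and build the canonical LR(0) collection (I0 = CLOSURE({[A' → . A]}), then GOTO on every symbol after a dot until no new states appear). It has 12 states:
  I0: { [A → . Y / P], [A' → . A], [Y → . /], [Y → . Y P] }  — shift
  I1: { [Y → / .] }  — reduce
  I2: { [A' → A .] }  — accept
  I3: { [A → . Y / P], [A → Y . / P], [E → . A Y], [E → . A], [P → . E f], [P → . f], [Y → . /], [Y → . Y P], [Y → Y . P] }  — shift
  I4: { [A → . Y / P], [A → Y / . P], [E → . A Y], [E → . A], [P → . E f], [P → . f], [Y → . /], [Y → . Y P], [Y → / .] }  — shift, reduce
  I5: { [E → A . Y], [E → A .], [Y → . /], [Y → . Y P] }  — shift, reduce
  I6: { [P → E . f] }  — shift
  I7: { [Y → Y P .] }  — reduce
  I8: { [P → f .] }  — reduce
  I9: { [P → E f .] }  — reduce
  I10: { [A → . Y / P], [E → . A Y], [E → . A], [E → A Y .], [P → . E f], [P → . f], [Y → . /], [Y → . Y P], [Y → Y . P] }  — shift, reduce
  I11: { [A → Y / P .] }  — reduce

I4 contains reduce item [Y → / .] and shift items [P → . f], [Y → . /] — shift-reduce conflict.
I5 contains reduce item [E → A .] and shift item [Y → . /] — shift-reduce conflict.
I10 contains reduce item [E → A Y .] and shift items [P → . f], [Y → . /] — shift-reduce conflict.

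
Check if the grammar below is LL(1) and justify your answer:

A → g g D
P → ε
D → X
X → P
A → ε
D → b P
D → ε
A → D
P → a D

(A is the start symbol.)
A grammar is LL(1) if for each non-terminal N with multiple productions, the predict sets of those productions are pairwise disjoint, where PREDICT(N → α) = (FIRST(α) \ {ε}) ∪ (FOLLOW(N) if α ⇒* ε).

Relevant sets:
  FIRST(D) = { 'a', 'b', ε }
  FIRST(X) = { 'a', ε }
  FOLLOW(A) = { $ }
  FOLLOW(P) = { $ }
  FOLLOW(D) = { $ }

For A:
  PREDICT(A → g g D) = { 'g' }
  PREDICT(A → ε) = { $ }
  PREDICT(A → D) = { $, 'a', 'b' }
For P:
  PREDICT(P → ε) = { $ }
  PREDICT(P → a D) = { 'a' }
For D:
  PREDICT(D → X) = { $, 'a' }
  PREDICT(D → b P) = { 'b' }
  PREDICT(D → ε) = { $ }
X has a single production, so nothing to check there.

Conflict found: Predict set conflict for A: { $ }
The grammar is NOT LL(1).

Answer: No. Predict set conflict for A: { $ }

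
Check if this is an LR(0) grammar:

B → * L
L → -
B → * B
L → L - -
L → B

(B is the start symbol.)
Augment with B' → B and build the canonical LR(0) collection (I0 = CLOSURE({[B' → . B]}), then GOTO on every symbol after a dot until no new states appear). It has 8 states:
  I0: { [B → . * B], [B → . * L], [B' → . B] }  — shift
  I1: { [B → * . B], [B → * . L], [B → . * B], [B → . * L], [L → . -], [L → . B], [L → . L - -] }  — shift
  I2: { [B' → B .] }  — accept
  I3: { [L → - .] }  — reduce
  I4: { [B → * B .], [L → B .] }  — 2 reduces
  I5: { [B → * L .], [L → L . - -] }  — shift, reduce
  I6: { [L → L - . -] }  — shift
  I7: { [L → L - - .] }  — reduce

Conflict in state I4:
  Reduce-reduce conflict: [B → * B .] and [L → B .]
So the grammar is NOT LR(0).

Answer: No. Reduce-reduce conflict: [B → * B .] and [L → B .]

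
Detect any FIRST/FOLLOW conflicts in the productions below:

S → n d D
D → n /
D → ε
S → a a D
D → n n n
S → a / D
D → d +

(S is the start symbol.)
No FIRST/FOLLOW conflicts.

Nullable non-terminals: D.

D: nullable alternative(s) D → ε; FOLLOW(D) = { $ }
  D → n /: FIRST \ {ε} = { 'n' } — disjoint from FOLLOW(D)
  D → ε: FIRST \ {ε} = { } — this is the only nullable alternative, skip
  D → n n n: FIRST \ {ε} = { 'n' } — disjoint from FOLLOW(D)
  D → d +: FIRST \ {ε} = { 'd' } — disjoint from FOLLOW(D)

S has no nullable alternative, so no FIRST/FOLLOW check is needed there.

No FIRST/FOLLOW conflicts found.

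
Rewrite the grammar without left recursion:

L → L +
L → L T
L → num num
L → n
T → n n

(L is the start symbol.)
L → num num L'
L → n L'
L' → + L'
L' → T L'
L' → ε
T → n n

L is directly left-recursive. The standard transformation for
  A → A α₁ | ... | A α_m | β₁ | ... | β_n
is
  A  → β₁ A' | ... | β_n A'
  A' → α₁ A' | ... | α_m A' | ε

L → num num becomes L → num num L'
L → n becomes L → n L'
L → L + becomes L' → + L'
L → L T becomes L' → T L'
Add L' → ε

Productions for other non-terminals are unchanged:
  T → n n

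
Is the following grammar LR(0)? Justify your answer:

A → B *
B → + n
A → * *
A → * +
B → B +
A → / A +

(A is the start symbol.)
Yes, the grammar is LR(0)

A grammar is LR(0) if no state in the canonical LR(0) collection has:
  - both a shift item (dot before a terminal) and a complete item (shift-reduce conflict), or
  - two or more complete items (reduce-reduce conflict; the accept item [A' → A .] counts as a complete item here).

Augment with A' → A and build the canonical LR(0) collection (I0 = CLOSURE({[A' → . A]}), then GOTO on every symbol after a dot until no new states appear). It has 13 states:
  I0: { [A → . * *], [A → . * +], [A → . / A +], [A → . B *], [A' → . A], [B → . + n], [B → . B +] }  — shift
  I1: { [A → * . *], [A → * . +] }  — shift
  I2: { [B → + . n] }  — shift
  I3: { [A → . * *], [A → . * +], [A → . / A +], [A → . B *], [A → / . A +], [B → . + n], [B → . B +] }  — shift
  I4: { [A' → A .] }  — accept
  I5: { [A → B . *], [B → B . +] }  — shift
  I6: { [A → B * .] }  — reduce
  I7: { [B → B + .] }  — reduce
  I8: { [A → / A . +] }  — shift
  I9: { [A → / A + .] }  — reduce
  I10: { [B → + n .] }  — reduce
  I11: { [A → * * .] }  — reduce
  I12: { [A → * + .] }  — reduce

Every state is either a pure shift/goto state or contains exactly one complete item and nothing to shift — no conflicts. The grammar is LR(0).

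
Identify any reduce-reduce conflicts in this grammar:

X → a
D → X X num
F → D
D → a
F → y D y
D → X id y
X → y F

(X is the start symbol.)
A reduce-reduce conflict occurs when an LR(0) state has two complete items [A → α .] and [B → β .] — both call for a reduction, and with no lookahead the parser cannot choose between them.

Augment with X' → X and build the canonical LR(0) collection (I0 = CLOSURE({[X' → . X]}), then GOTO on every symbol after a dot until no new states appear). It has 15 states:
  I0: { [X → . a], [X → . y F], [X' → . X] }  — shift
  I1: { [X' → X .] }  — accept
  I2: { [X → a .] }  — reduce
  I3: { [D → . X X num], [D → . X id y], [D → . a], [F → . D], [F → . y D y], [X → . a], [X → . y F], [X → y . F] }  — shift
  I4: { [F → D .] }  — reduce
  I5: { [X → y F .] }  — reduce
  I6: { [D → X . X num], [D → X . id y], [X → . a], [X → . y F] }  — shift
  I7: { [D → a .], [X → a .] }  — 2 reduces
  I8: { [D → . X X num], [D → . X id y], [D → . a], [F → . D], [F → . y D y], [F → y . D y], [X → . a], [X → . y F], [X → y . F] }  — shift
  I9: { [F → D .], [F → y D . y] }  — shift, reduce
  I10: { [F → y D y .] }  — reduce
  I11: { [D → X X . num] }  — shift
  I12: { [D → X id . y] }  — shift
  I13: { [D → X id y .] }  — reduce
  I14: { [D → X X num .] }  — reduce

I7 contains complete items [D → a .], [X → a .] — reduce-reduce conflict.

Answer: Yes — I7: [D → a .] vs [X → a .]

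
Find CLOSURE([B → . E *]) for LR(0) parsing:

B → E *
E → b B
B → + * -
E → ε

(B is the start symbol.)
Start with: [B → . E *]
  [B → . E *] has the dot before E: add [E → . b B], [E → .]
No further items can be added.

CLOSURE = { [B → . E *], [E → . b B], [E → .] }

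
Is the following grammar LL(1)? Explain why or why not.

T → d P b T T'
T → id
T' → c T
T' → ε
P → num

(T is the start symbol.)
Relevant sets:
  FOLLOW(T') = { $, 'c' }

For T:
  PREDICT(T → d P b T T') = { 'd' }
  PREDICT(T → id) = { 'id' }
For T':
  PREDICT(T' → c T) = { 'c' }
  PREDICT(T' → ε) = { $, 'c' }
P has a single production, so nothing to check there.

Conflict found: Predict set conflict for T': { 'c' }
The grammar is NOT LL(1).

Answer: No. Predict set conflict for T': { 'c' }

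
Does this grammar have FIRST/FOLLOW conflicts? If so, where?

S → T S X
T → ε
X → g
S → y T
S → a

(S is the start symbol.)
No FIRST/FOLLOW conflicts.

Nullable non-terminals: T.
T has a nullable alternative but only one production, so nothing to check.

S, X have no nullable alternative, so no FIRST/FOLLOW check is needed there.

No FIRST/FOLLOW conflicts found.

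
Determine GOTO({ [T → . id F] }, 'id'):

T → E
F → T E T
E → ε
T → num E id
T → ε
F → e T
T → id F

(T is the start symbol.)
GOTO(I, 'id') = CLOSURE({ [A → αX.β] : [A → α.Xβ] ∈ I, X = 'id' })

Items with dot before 'id', with the dot advanced:
  [T → . id F] → [T → id . F]
Closure of the advanced items:
  [T → id . F] has the dot before F: add [F → . T E T], [F → . e T]
  [F → . T E T] has the dot before T: add [T → . E], [T → . num E id], [T → .], [T → . id F]
  [T → . E] has the dot before E: add [E → .]

GOTO = { [E → .], [F → . T E T], [F → . e T], [T → . E], [T → . id F], [T → . num E id], [T → .], [T → id . F] }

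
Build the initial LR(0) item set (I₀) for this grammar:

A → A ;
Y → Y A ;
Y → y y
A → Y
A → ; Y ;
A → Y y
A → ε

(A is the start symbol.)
First, augment the grammar with A' → A
I₀ = CLOSURE({ [A' → . A] }):
  [A' → . A] has the dot before A: add [A → . A ;], [A → . Y], [A → . ; Y ;], [A → . Y y], [A → .]
  [A → . Y] has the dot before Y: add [Y → . Y A ;], [Y → . y y]
No further items can be added.

I₀ = { [A → . ; Y ;], [A → . A ;], [A → . Y y], [A → . Y], [A → .], [A' → . A], [Y → . Y A ;], [Y → . y y] }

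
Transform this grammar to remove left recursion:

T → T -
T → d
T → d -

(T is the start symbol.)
T is directly left-recursive. The standard transformation for
  A → A α₁ | ... | A α_m | β₁ | ... | β_n
is
  A  → β₁ A' | ... | β_n A'
  A' → α₁ A' | ... | α_m A' | ε

T → d becomes T → d T'
T → d - becomes T → d - T'
T → T - becomes T' → - T'
Add T' → ε

Resulting grammar:
T → d T'
T → d - T'
T' → - T'
T' → ε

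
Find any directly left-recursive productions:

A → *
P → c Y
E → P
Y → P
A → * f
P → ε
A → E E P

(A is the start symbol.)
Direct left recursion occurs when N → N α for some non-terminal N (the right-hand side begins with the left-hand side itself).

A → *: starts with '*'
P → c Y: starts with c
E → P: starts with P
Y → P: starts with P
A → * f: starts with '*'
P → ε: starts with ε
A → E E P: starts with E

No direct left recursion found.

Answer: No direct left recursion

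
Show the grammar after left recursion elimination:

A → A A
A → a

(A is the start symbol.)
A is directly left-recursive. The standard transformation for
  A → A α₁ | ... | A α_m | β₁ | ... | β_n
is
  A  → β₁ A' | ... | β_n A'
  A' → α₁ A' | ... | α_m A' | ε

A → a becomes A → a A'
A → A A becomes A' → A A'
Add A' → ε

Resulting grammar:
A → a A'
A' → A A'
A' → ε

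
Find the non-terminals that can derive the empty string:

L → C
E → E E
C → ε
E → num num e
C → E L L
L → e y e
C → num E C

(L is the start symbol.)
{ 'C', 'L' }

ε-productions: C → ε
So C is immediately nullable.
L → C: every symbol on the right is nullable, so L is nullable too.
No further non-terminal can be added: every production for the remaining non-terminals contains a terminal or a non-nullable non-terminal.
Nullable = { 'C', 'L' }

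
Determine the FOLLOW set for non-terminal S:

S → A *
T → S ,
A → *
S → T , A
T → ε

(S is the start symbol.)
{ $, ',' }

S is the start symbol, so $ ∈ FOLLOW(S).
In T → S ,: S is followed by ',', add FIRST(',') \ {ε} = { ',' }

Taking the union: FOLLOW(S) = { $, ',' }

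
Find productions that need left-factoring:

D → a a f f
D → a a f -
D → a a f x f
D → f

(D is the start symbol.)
Yes, D has productions with common prefix 'a a f'

Left-factoring is needed when two productions for the same non-terminal
share a common prefix on the right-hand side.

Productions for D:
  D → a a f f
  D → a a f -
  D → a a f x f
  D → f

Found common prefix 'a a f' in productions for D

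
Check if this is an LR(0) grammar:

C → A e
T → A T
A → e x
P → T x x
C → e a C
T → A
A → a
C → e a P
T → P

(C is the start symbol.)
Augment with C' → C and build the canonical LR(0) collection (I0 = CLOSURE({[C' → . C]}), then GOTO on every symbol after a dot until no new states appear). It has 19 states:
  I0: { [A → . a], [A → . e x], [C → . A e], [C → . e a C], [C → . e a P], [C' → . C] }  — shift
  I1: { [C → A . e] }  — shift
  I2: { [C' → C .] }  — accept
  I3: { [A → a .] }  — reduce
  I4: { [A → e . x], [C → e . a C], [C → e . a P] }  — shift
  I5: { [A → . a], [A → . e x], [C → . A e], [C → . e a C], [C → . e a P], [C → e a . C], [C → e a . P], [P → . T x x], [T → . A T], [T → . A], [T → . P] }  — shift
  I6: { [A → e x .] }  — reduce
  I7: { [A → . a], [A → . e x], [C → A . e], [P → . T x x], [T → . A T], [T → . A], [T → . P], [T → A . T], [T → A .] }  — shift, reduce
  I8: { [C → e a C .] }  — reduce
  I9: { [C → e a P .], [T → P .] }  — 2 reduces
  I10: { [P → T . x x] }  — shift
  I11: { [P → T x . x] }  — shift
  I12: { [P → T x x .] }  — reduce
  I13: { [A → . a], [A → . e x], [P → . T x x], [T → . A T], [T → . A], [T → . P], [T → A . T], [T → A .] }  — shift, reduce
  I14: { [T → P .] }  — reduce
  I15: { [P → T . x x], [T → A T .] }  — shift, reduce
  I16: { [A → e . x], [C → A e .] }  — shift, reduce
  I17: { [A → e . x] }  — shift
  I18: { [C → A e .] }  — reduce

Conflict in state I7:
  Shift-reduce conflict between [T → A .] and [A → . a]
So the grammar is NOT LR(0).

Answer: No. Shift-reduce conflict between [T → A .] and [A → . a]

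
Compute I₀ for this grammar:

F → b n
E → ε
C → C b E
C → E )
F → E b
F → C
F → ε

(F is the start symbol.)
First, augment the grammar with F' → F
I₀ = CLOSURE({ [F' → . F] }):
  [F' → . F] has the dot before F: add [F → . b n], [F → . E b], [F → . C], [F → .]
  [F → . E b] has the dot before E: add [E → .]
  [F → . C] has the dot before C: add [C → . C b E], [C → . E )]
No further items can be added.

I₀ = { [C → . C b E], [C → . E )], [E → .], [F → . C], [F → . E b], [F → . b n], [F → .], [F' → . F] }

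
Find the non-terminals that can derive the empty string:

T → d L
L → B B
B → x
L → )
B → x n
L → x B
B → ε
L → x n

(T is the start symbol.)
ε-productions: B → ε
So B is immediately nullable.
L → B B: every symbol on the right is nullable, so L is nullable too.
No further non-terminal can be added: every production for the remaining non-terminals contains a terminal or a non-nullable non-terminal.
Nullable = { 'B', 'L' }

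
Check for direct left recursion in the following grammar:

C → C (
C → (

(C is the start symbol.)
Direct left recursion occurs when N → N α for some non-terminal N (the right-hand side begins with the left-hand side itself).

C → C (: LEFT RECURSIVE (starts with C)
C → (: starts with '('

The grammar has direct left recursion on: C.

Answer: Yes, C is left-recursive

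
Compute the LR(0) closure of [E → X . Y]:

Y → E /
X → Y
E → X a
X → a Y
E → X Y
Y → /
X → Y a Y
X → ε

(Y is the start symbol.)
To compute CLOSURE, for each item [A → α.Bβ] where B is a non-terminal, add [B → .γ] for all productions B → γ; repeat for the newly added items until nothing changes.

Start with: [E → X . Y]
  [E → X . Y] has the dot before Y: add [Y → . E /], [Y → . /]
  [Y → . E /] has the dot before E: add [E → . X a], [E → . X Y]
  [E → . X a] has the dot before X: add [X → . Y], [X → . a Y], [X → . Y a Y], [X → .]
No further items can be added.

CLOSURE = { [E → . X Y], [E → . X a], [E → X . Y], [X → . Y a Y], [X → . Y], [X → . a Y], [X → .], [Y → . /], [Y → . E /] }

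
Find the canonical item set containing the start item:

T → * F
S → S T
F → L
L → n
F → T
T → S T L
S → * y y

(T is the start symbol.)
{ [S → . * y y], [S → . S T], [T → . * F], [T → . S T L], [T' → . T] }

First, augment the grammar with T' → T
I₀ = CLOSURE({ [T' → . T] }):
  [T' → . T] has the dot before T: add [T → . * F], [T → . S T L]
  [T → . S T L] has the dot before S: add [S → . S T], [S → . * y y]
No further items can be added.

I₀ = { [S → . * y y], [S → . S T], [T → . * F], [T → . S T L], [T' → . T] }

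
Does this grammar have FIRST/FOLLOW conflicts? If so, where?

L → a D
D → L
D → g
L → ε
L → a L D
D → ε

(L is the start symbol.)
Yes. L → a D with FOLLOW(L) on { 'a' }; L → a L D with FOLLOW(L) on { 'a' }; D → L with FOLLOW(D) on { 'a' }; D → g with FOLLOW(D) on { 'g' }

Nullable non-terminals: D, L.
FIRST sets used below: FIRST(L) = { 'a', ε }

D: nullable alternative(s) D → L, D → ε; FOLLOW(D) = { $, 'a', 'g' }
  D → L: FIRST \ {ε} = { 'a' } — overlaps FOLLOW(D) on { 'a' }: CONFLICT
  D → g: FIRST \ {ε} = { 'g' } — overlaps FOLLOW(D) on { 'g' }: CONFLICT
  D → ε: FIRST \ {ε} = { } — disjoint from FOLLOW(D)

L: nullable alternative(s) L → ε; FOLLOW(L) = { $, 'a', 'g' }
  L → a D: FIRST \ {ε} = { 'a' } — overlaps FOLLOW(L) on { 'a' }: CONFLICT
  L → ε: FIRST \ {ε} = { } — this is the only nullable alternative, skip
  L → a L D: FIRST \ {ε} = { 'a' } — overlaps FOLLOW(L) on { 'a' }: CONFLICT

So the grammar has 4 FIRST/FOLLOW conflicts (marked CONFLICT above).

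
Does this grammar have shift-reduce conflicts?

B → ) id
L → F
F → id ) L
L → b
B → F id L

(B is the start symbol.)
Augment with B' → B and build the canonical LR(0) collection (I0 = CLOSURE({[B' → . B]}), then GOTO on every symbol after a dot until no new states appear). It has 12 states:
  I0: { [B → . ) id], [B → . F id L], [B' → . B], [F → . id ) L] }  — shift
  I1: { [B → ) . id] }  — shift
  I2: { [B' → B .] }  — accept
  I3: { [B → F . id L] }  — shift
  I4: { [F → id . ) L] }  — shift
  I5: { [F → . id ) L], [F → id ) . L], [L → . F], [L → . b] }  — shift
  I6: { [L → F .] }  — reduce
  I7: { [F → id ) L .] }  — reduce
  I8: { [L → b .] }  — reduce
  I9: { [B → F id . L], [F → . id ) L], [L → . F], [L → . b] }  — shift
  I10: { [B → F id L .] }  — reduce
  I11: { [B → ) id .] }  — reduce

No state contains both a complete item and a shift item.

Answer: No shift-reduce conflicts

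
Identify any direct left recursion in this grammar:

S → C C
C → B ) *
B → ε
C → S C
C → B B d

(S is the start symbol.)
S → C C: starts with C
C → B ) *: starts with B
B → ε: starts with ε
C → S C: starts with S
C → B B d: starts with B

No direct left recursion found.

Answer: No direct left recursion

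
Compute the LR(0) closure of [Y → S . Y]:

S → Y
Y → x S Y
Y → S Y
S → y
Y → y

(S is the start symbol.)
Start with: [Y → S . Y]
  [Y → S . Y] has the dot before Y: add [Y → . x S Y], [Y → . S Y], [Y → . y]
  [Y → . S Y] has the dot before S: add [S → . Y], [S → . y]
No further items can be added.

CLOSURE = { [S → . Y], [S → . y], [Y → . S Y], [Y → . x S Y], [Y → . y], [Y → S . Y] }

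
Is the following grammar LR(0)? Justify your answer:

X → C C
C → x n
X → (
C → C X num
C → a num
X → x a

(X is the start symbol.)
A grammar is LR(0) if no state in the canonical LR(0) collection has:
  - both a shift item (dot before a terminal) and a complete item (shift-reduce conflict), or
  - two or more complete items (reduce-reduce conflict; the accept item [X' → X .] counts as a complete item here).

Augment with X' → X and build the canonical LR(0) collection (I0 = CLOSURE({[X' → . X]}), then GOTO on every symbol after a dot until no new states appear). It has 12 states:
  I0: { [C → . C X num], [C → . a num], [C → . x n], [X → . (], [X → . C C], [X → . x a], [X' → . X] }  — shift
  I1: { [X → ( .] }  — reduce
  I2: { [C → . C X num], [C → . a num], [C → . x n], [C → C . X num], [X → . (], [X → . C C], [X → . x a], [X → C . C] }  — shift
  I3: { [X' → X .] }  — accept
  I4: { [C → a . num] }  — shift
  I5: { [C → x . n], [X → x . a] }  — shift
  I6: { [X → x a .] }  — reduce
  I7: { [C → x n .] }  — reduce
  I8: { [C → a num .] }  — reduce
  I9: { [C → . C X num], [C → . a num], [C → . x n], [C → C . X num], [X → . (], [X → . C C], [X → . x a], [X → C . C], [X → C C .] }  — shift, reduce
  I10: { [C → C X . num] }  — shift
  I11: { [C → C X num .] }  — reduce

Conflict in state I9:
  Shift-reduce conflict between [X → C C .] and [C → . a num]
So the grammar is NOT LR(0).

Answer: No. Shift-reduce conflict between [X → C C .] and [C → . a num]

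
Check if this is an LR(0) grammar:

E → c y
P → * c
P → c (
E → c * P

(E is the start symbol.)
A grammar is LR(0) if no state in the canonical LR(0) collection has:
  - both a shift item (dot before a terminal) and a complete item (shift-reduce conflict), or
  - two or more complete items (reduce-reduce conflict; the accept item [E' → E .] counts as a complete item here).

Augment with E' → E and build the canonical LR(0) collection (I0 = CLOSURE({[E' → . E]}), then GOTO on every symbol after a dot until no new states appear). It has 10 states:
  I0: { [E → . c * P], [E → . c y], [E' → . E] }  — shift
  I1: { [E' → E .] }  — accept
  I2: { [E → c . * P], [E → c . y] }  — shift
  I3: { [E → c * . P], [P → . * c], [P → . c (] }  — shift
  I4: { [E → c y .] }  — reduce
  I5: { [P → * . c] }  — shift
  I6: { [E → c * P .] }  — reduce
  I7: { [P → c . (] }  — shift
  I8: { [P → c ( .] }  — reduce
  I9: { [P → * c .] }  — reduce

Every state is either a pure shift/goto state or contains exactly one complete item and nothing to shift — no conflicts. The grammar is LR(0).

Answer: Yes, the grammar is LR(0)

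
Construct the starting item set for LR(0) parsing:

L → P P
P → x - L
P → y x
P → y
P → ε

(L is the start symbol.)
{ [L → . P P], [L' → . L], [P → . x - L], [P → . y x], [P → . y], [P → .] }

First, augment the grammar with L' → L
I₀ = CLOSURE({ [L' → . L] }):
  [L' → . L] has the dot before L: add [L → . P P]
  [L → . P P] has the dot before P: add [P → . x - L], [P → . y x], [P → . y], [P → .]
No further items can be added.

I₀ = { [L → . P P], [L' → . L], [P → . x - L], [P → . y x], [P → . y], [P → .] }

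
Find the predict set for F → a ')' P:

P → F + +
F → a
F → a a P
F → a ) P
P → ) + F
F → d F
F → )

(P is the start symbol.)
{ 'a' }

PREDICT(F → a ')' P) = (FIRST(RHS) \ {ε}) ∪ (FOLLOW(F) if ε ∈ FIRST(RHS), i.e. RHS ⇒* ε)
FIRST(a ')' P) = { 'a' }
ε ∉ FIRST(a ')' P), so FOLLOW(F) is not added.
PREDICT(F → a ')' P) = { 'a' }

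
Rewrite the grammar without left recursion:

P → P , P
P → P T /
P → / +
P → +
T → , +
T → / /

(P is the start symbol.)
P → / + P'
P → + P'
P' → , P P'
P' → T / P'
P' → ε
T → , +
T → / /

P is directly left-recursive. The standard transformation for
  A → A α₁ | ... | A α_m | β₁ | ... | β_n
is
  A  → β₁ A' | ... | β_n A'
  A' → α₁ A' | ... | α_m A' | ε

P → / + becomes P → / + P'
P → + becomes P → + P'
P → P , P becomes P' → , P P'
P → P T / becomes P' → T / P'
Add P' → ε

Productions for other non-terminals are unchanged:
  T → , +
  T → / /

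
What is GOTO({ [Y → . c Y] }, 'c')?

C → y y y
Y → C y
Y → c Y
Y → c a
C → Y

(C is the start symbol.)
{ [C → . Y], [C → . y y y], [Y → . C y], [Y → . c Y], [Y → . c a], [Y → c . Y] }

GOTO(I, 'c') = CLOSURE({ [A → αX.β] : [A → α.Xβ] ∈ I, X = 'c' })

Items with dot before 'c', with the dot advanced:
  [Y → . c Y] → [Y → c . Y]
Closure of the advanced items:
  [Y → c . Y] has the dot before Y: add [Y → . C y], [Y → . c Y], [Y → . c a]
  [Y → . C y] has the dot before C: add [C → . y y y], [C → . Y]

GOTO = { [C → . Y], [C → . y y y], [Y → . C y], [Y → . c Y], [Y → . c a], [Y → c . Y] }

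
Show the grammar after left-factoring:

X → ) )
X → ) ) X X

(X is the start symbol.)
X → ) ) X'
X' → ε
X' → X X

Left-factoring transforms A → αβ₁ | αβ₂ into A → αA' and A' → β₁ | β₂
(α is the longest common prefix among the alternatives). Repeat until
no nonterminal has two alternatives with a common prefix.

Round 1: X has alternatives sharing prefix ') )'. Introduce X': X → ) ) X'
  Add: X' → ε
  Add: X' → X X

No remaining common prefixes — done.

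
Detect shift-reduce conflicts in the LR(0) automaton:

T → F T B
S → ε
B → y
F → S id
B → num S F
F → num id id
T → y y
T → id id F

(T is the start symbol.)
Yes — I0: [S → .] vs [F → . num id id]; I1: [S → .] vs [F → . num id id]; I10: [S → .] vs [F → . num id id]; I17: [S → .] vs [F → . num id id]

Augment with T' → T and build the canonical LR(0) collection (I0 = CLOSURE({[T' → . T]}), then GOTO on every symbol after a dot until no new states appear). It has 19 states:
  I0: { [F → . S id], [F → . num id id], [S → .], [T → . F T B], [T → . id id F], [T → . y y], [T' → . T] }  — shift, reduce
  I1: { [F → . S id], [F → . num id id], [S → .], [T → . F T B], [T → . id id F], [T → . y y], [T → F . T B] }  — shift, reduce
  I2: { [F → S . id] }  — shift
  I3: { [T' → T .] }  — accept
  I4: { [T → id . id F] }  — shift
  I5: { [F → num . id id] }  — shift
  I6: { [T → y . y] }  — shift
  I7: { [T → y y .] }  — reduce
  I8: { [F → num id . id] }  — shift
  I9: { [F → num id id .] }  — reduce
  I10: { [F → . S id], [F → . num id id], [S → .], [T → id id . F] }  — shift, reduce
  I11: { [T → id id F .] }  — reduce
  I12: { [F → S id .] }  — reduce
  I13: { [B → . num S F], [B → . y], [T → F T . B] }  — shift
  I14: { [T → F T B .] }  — reduce
  I15: { [B → num . S F], [S → .] }  — reduce
  I16: { [B → y .] }  — reduce
  I17: { [B → num S . F], [F → . S id], [F → . num id id], [S → .] }  — shift, reduce
  I18: { [B → num S F .] }  — reduce

I0 contains reduce item [S → .] and shift items [F → . num id id], [T → . id id F], [T → . y y] — shift-reduce conflict.
I1 contains reduce item [S → .] and shift items [F → . num id id], [T → . id id F], [T → . y y] — shift-reduce conflict.
I10 contains reduce item [S → .] and shift item [F → . num id id] — shift-reduce conflict.
I17 contains reduce item [S → .] and shift item [F → . num id id] — shift-reduce conflict.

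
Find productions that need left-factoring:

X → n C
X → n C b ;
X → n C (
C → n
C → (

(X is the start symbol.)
Yes, X has productions with common prefix 'n C'

Left-factoring is needed when two productions for the same non-terminal
share a common prefix on the right-hand side.

Productions for X:
  X → n C
  X → n C b ;
  X → n C (
Productions for C:
  C → n
  C → (

Found common prefix 'n C' in productions for X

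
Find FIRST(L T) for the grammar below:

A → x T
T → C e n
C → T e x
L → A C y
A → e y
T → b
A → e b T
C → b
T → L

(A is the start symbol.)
{ 'e', 'x' }

FIRST sets of the non-terminals involved (from the grammar, by fixed-point iteration):
  FIRST(L) = { 'e', 'x' }

To compute FIRST(L T), process the symbols left to right:
Symbol L is a non-terminal. Add FIRST(L) \ {ε} = { 'e', 'x' }
L is not nullable (ε ∉ FIRST(L)), so stop here.
FIRST(L T) = { 'e', 'x' }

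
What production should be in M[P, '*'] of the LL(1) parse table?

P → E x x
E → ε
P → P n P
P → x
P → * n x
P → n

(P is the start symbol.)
P → P n P, P → * n x

To find M[P, '*'], we find productions for P where '*' is in the predict set (PREDICT(N → α) = (FIRST(α) \ {ε}) ∪ (FOLLOW(N) if α ⇒* ε)).

Relevant sets:
  FIRST(E) = { ε }
  FIRST(P) = { '*', 'n', 'x' }

P → E x x: PREDICT = { 'x' }
P → P n P: PREDICT = { '*', 'n', 'x' }
  '*' is in predict set, so this production goes in M[P, '*']
P → x: PREDICT = { 'x' }
P → * n x: PREDICT = { '*' }
  '*' is in predict set, so this production goes in M[P, '*']
P → n: PREDICT = { 'n' }

M[P, '*'] = P → P n P, P → * n x  (a multiply-defined cell — the grammar is not LL(1))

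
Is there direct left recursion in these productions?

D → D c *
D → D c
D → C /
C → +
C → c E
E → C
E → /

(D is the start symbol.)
Direct left recursion occurs when N → N α for some non-terminal N (the right-hand side begins with the left-hand side itself).

D → D c *: LEFT RECURSIVE (starts with D)
D → D c: LEFT RECURSIVE (starts with D)
D → C /: starts with C
C → +: starts with '+'
C → c E: starts with c
E → C: starts with C
E → /: starts with '/'

The grammar has direct left recursion on: D.

Answer: Yes, D is left-recursive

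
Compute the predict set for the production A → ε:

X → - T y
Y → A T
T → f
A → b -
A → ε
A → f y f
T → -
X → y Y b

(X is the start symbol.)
{ '-', 'f' }

PREDICT(A → ε) = (FIRST(RHS) \ {ε}) ∪ (FOLLOW(A) if ε ∈ FIRST(RHS), i.e. RHS ⇒* ε)
The right-hand side is ε (FIRST(ε) = { ε }), so the predict set is FOLLOW(A) = { '-', 'f' }
PREDICT(A → ε) = { '-', 'f' }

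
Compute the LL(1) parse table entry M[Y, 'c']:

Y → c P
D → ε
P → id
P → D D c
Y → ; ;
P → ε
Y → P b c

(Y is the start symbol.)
To find M[Y, 'c'], we find productions for Y where 'c' is in the predict set (PREDICT(N → α) = (FIRST(α) \ {ε}) ∪ (FOLLOW(N) if α ⇒* ε)).

Relevant sets:
  FIRST(P) = { 'c', 'id', ε }

Y → c P: PREDICT = { 'c' }
  'c' is in predict set, so this production goes in M[Y, 'c']
Y → ; ;: PREDICT = { ';' }
Y → P b c: PREDICT = { 'b', 'c', 'id' }
  'c' is in predict set, so this production goes in M[Y, 'c']

M[Y, 'c'] = Y → c P, Y → P b c  (a multiply-defined cell — the grammar is not LL(1))

Answer: Y → c P, Y → P b c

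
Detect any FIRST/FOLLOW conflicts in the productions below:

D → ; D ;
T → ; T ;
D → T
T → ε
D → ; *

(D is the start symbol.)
A FIRST/FOLLOW conflict occurs when a non-terminal N has a nullable alternative N → β (β ⇒* ε) and another alternative N → α with FIRST(α) ∩ FOLLOW(N) ≠ ∅: on such a lookahead the parser cannot decide between expanding α and letting N vanish via β.

Nullable non-terminals: D, T.
FIRST sets used below: FIRST(T) = { ';', ε }

D: nullable alternative(s) D → T; FOLLOW(D) = { $, ';' }
  D → ; D ;: FIRST \ {ε} = { ';' } — overlaps FOLLOW(D) on { ';' }: CONFLICT
  D → T: FIRST \ {ε} = { ';' } — this is the only nullable alternative, skip
  D → ; *: FIRST \ {ε} = { ';' } — overlaps FOLLOW(D) on { ';' }: CONFLICT

T: nullable alternative(s) T → ε; FOLLOW(T) = { $, ';' }
  T → ; T ;: FIRST \ {ε} = { ';' } — overlaps FOLLOW(T) on { ';' }: CONFLICT
  T → ε: FIRST \ {ε} = { } — this is the only nullable alternative, skip

So the grammar has 3 FIRST/FOLLOW conflicts (marked CONFLICT above).

Answer: Yes. D → ';' D ';' with FOLLOW(D) on { ';' }; D → ';' '*' with FOLLOW(D) on { ';' }; T → ';' T ';' with FOLLOW(T) on { ';' }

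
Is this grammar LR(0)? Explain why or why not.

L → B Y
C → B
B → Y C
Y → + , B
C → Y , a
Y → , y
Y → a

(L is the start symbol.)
Yes, the grammar is LR(0)

A grammar is LR(0) if no state in the canonical LR(0) collection has:
  - both a shift item (dot before a terminal) and a complete item (shift-reduce conflict), or
  - two or more complete items (reduce-reduce conflict; the accept item [L' → L .] counts as a complete item here).

Augment with L' → L and build the canonical LR(0) collection (I0 = CLOSURE({[L' → . L]}), then GOTO on every symbol after a dot until no new states appear). It has 16 states:
  I0: { [B → . Y C], [L → . B Y], [L' → . L], [Y → . + , B], [Y → . , y], [Y → . a] }  — shift
  I1: { [Y → + . , B] }  — shift
  I2: { [Y → , . y] }  — shift
  I3: { [L → B . Y], [Y → . + , B], [Y → . , y], [Y → . a] }  — shift
  I4: { [L' → L .] }  — accept
  I5: { [B → . Y C], [B → Y . C], [C → . B], [C → . Y , a], [Y → . + , B], [Y → . , y], [Y → . a] }  — shift
  I6: { [Y → a .] }  — reduce
  I7: { [C → B .] }  — reduce
  I8: { [B → Y C .] }  — reduce
  I9: { [B → . Y C], [B → Y . C], [C → . B], [C → . Y , a], [C → Y . , a], [Y → . + , B], [Y → . , y], [Y → . a] }  — shift
  I10: { [C → Y , . a], [Y → , . y] }  — shift
  I11: { [C → Y , a .] }  — reduce
  I12: { [Y → , y .] }  — reduce
  I13: { [L → B Y .] }  — reduce
  I14: { [B → . Y C], [Y → + , . B], [Y → . + , B], [Y → . , y], [Y → . a] }  — shift
  I15: { [Y → + , B .] }  — reduce

Every state is either a pure shift/goto state or contains exactly one complete item and nothing to shift — no conflicts. The grammar is LR(0).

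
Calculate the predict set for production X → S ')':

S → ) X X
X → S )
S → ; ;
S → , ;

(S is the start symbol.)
{ ')', ',', ';' }

PREDICT(X → S ')') = (FIRST(RHS) \ {ε}) ∪ (FOLLOW(X) if ε ∈ FIRST(RHS), i.e. RHS ⇒* ε)
FIRST(S) = { ')', ',', ';' }
FIRST(S ')') = { ')', ',', ';' }
ε ∉ FIRST(S ')'), so FOLLOW(X) is not added.
PREDICT(X → S ')') = { ')', ',', ';' }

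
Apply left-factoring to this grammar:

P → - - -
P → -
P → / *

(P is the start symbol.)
P → - P'
P' → - -
P' → ε
P → / *

Left-factoring transforms A → αβ₁ | αβ₂ into A → αA' and A' → β₁ | β₂
(α is the longest common prefix among the alternatives). Repeat until
no nonterminal has two alternatives with a common prefix.

Round 1: P has alternatives sharing prefix '-'. Introduce P': P → - P'
  Add: P' → - -
  Add: P' → ε

No remaining common prefixes — done.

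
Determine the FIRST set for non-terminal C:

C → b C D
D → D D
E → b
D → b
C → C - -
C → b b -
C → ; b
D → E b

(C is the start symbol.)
{ ';', 'b' }

To compute FIRST(C), examine every production with C on the left-hand side, reading each right-hand side left to right until a non-nullable symbol is reached.

From C → b C D:
  - b is a terminal: add 'b' and stop
From C → C - -:
  - C is the symbol being defined: contributes nothing new
    C is not nullable, so stop
From C → b b -:
  - b is a terminal: add 'b' and stop
From C → ; b:
  - ';' is a terminal: add ';' and stop

Collecting: FIRST(C) = { ';', 'b' }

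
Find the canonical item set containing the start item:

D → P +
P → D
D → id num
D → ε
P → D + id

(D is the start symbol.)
{ [D → . P +], [D → . id num], [D → .], [D' → . D], [P → . D + id], [P → . D] }

First, augment the grammar with D' → D
I₀ = CLOSURE({ [D' → . D] }):
  [D' → . D] has the dot before D: add [D → . P +], [D → . id num], [D → .]
  [D → . P +] has the dot before P: add [P → . D], [P → . D + id]
No further items can be added.

I₀ = { [D → . P +], [D → . id num], [D → .], [D' → . D], [P → . D + id], [P → . D] }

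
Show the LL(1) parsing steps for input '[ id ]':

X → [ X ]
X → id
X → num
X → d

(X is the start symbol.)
Stack is shown with the top on the left.

Stack    Input     Action
-------------------------
X $      [ id ] $  output X → [ X ]
[ X ] $  [ id ] $  match '['
X ] $    id ] $    output X → id
id ] $   id ] $    match 'id'
] $      ] $       match ']'
$        $         accept

The string is accepted.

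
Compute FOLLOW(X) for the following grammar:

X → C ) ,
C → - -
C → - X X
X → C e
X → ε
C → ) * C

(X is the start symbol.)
X is the start symbol, so $ ∈ FOLLOW(X).
In C → - X X: X is followed by X, add FIRST(X) \ {ε} = { ')', '-' }
  X is nullable, so also add FOLLOW(C)
In C → - X X: X is at the end, add FOLLOW(C)

The FOLLOW sets referred to above (computed the same way, to a fixed point):
  FOLLOW(C) = { ')', 'e' }

Taking the union: FOLLOW(X) = { $, ')', '-', 'e' }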